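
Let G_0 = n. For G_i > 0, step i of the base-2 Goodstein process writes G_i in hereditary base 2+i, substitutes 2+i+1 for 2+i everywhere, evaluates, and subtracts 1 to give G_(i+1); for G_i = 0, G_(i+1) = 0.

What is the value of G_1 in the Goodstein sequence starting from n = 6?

i=0: 6 = 2^2 + 2 (b=2); 2→3: 3^3 + 3 = 30; 30−1 = 29
i=1: 29 = 3^3 + 2 (b=3); 3→4: 4^4 + 2 = 258; 258−1 = 257

29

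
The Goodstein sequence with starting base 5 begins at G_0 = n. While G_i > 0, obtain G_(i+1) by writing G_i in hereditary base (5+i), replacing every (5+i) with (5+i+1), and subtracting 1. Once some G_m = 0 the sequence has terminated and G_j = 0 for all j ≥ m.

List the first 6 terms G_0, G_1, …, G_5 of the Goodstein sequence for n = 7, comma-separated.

7, 7, 7, 7, 6, 5

base 5: 7 = 5 + 2; at 6: 6 + 2 = 8; next = 7
base 6: 7 = 6 + 1; at 7: 7 + 1 = 8; next = 7
base 7: 7 = 7; at 8: 8 = 8; next = 7
base 8: 7 = 7; at 9: 7 = 7; next = 6
base 9: 6 = 6; at 10: 6 = 6; next = 5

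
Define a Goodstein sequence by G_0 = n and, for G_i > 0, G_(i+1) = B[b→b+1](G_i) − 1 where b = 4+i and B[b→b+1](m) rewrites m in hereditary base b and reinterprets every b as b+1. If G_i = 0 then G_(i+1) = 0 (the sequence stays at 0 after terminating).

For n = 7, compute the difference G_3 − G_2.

G_0 = 7. HB_4(7) = 4 + 3. Bump = 8. G_1 = 7.
G_1 = 7. HB_5(7) = 5 + 2. Bump = 8. G_2 = 7.
G_2 = 7. HB_6(7) = 6 + 1. Bump = 8. G_3 = 7.

0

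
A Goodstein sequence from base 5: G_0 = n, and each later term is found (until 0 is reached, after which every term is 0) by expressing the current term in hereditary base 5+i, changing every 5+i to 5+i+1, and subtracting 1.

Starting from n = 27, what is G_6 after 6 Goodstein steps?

27 —HB5→ 5^2 + 2 —bump→ 6^2 + 2 = 38 —(−1)→ 37
37 —HB6→ 6^2 + 1 —bump→ 7^2 + 1 = 50 —(−1)→ 49
49 —HB7→ 7^2 —bump→ 8^2 = 64 —(−1)→ 63
63 —HB8→ 7·8 + 7 —bump→ 7·9 + 7 = 70 —(−1)→ 69
69 —HB9→ 7·9 + 6 —bump→ 7·10 + 6 = 76 —(−1)→ 75
75 —HB10→ 7·10 + 5 —bump→ 7·11 + 5 = 82 —(−1)→ 81
81 —HB11→ 7·11 + 4 —bump→ 7·12 + 4 = 88 —(−1)→ 87

81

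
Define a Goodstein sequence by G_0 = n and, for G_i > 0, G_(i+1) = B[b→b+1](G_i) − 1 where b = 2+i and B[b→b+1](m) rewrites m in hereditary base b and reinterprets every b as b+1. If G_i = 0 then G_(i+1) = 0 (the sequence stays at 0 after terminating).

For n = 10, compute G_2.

1025

G_0=10  [base 2] 2^(2 + 1) + 2  →[2↦3]→  3^(3 + 1) + 3 = 84  −1 ⇒ G_1=83
G_1=83  [base 3] 3^(3 + 1) + 2  →[3↦4]→  4^(4 + 1) + 2 = 1026  −1 ⇒ G_2=1025
G_2=1025  [base 4] 4^(4 + 1) + 1  →[4↦5]→  5^(5 + 1) + 1 = 15626  −1 ⇒ G_3=15625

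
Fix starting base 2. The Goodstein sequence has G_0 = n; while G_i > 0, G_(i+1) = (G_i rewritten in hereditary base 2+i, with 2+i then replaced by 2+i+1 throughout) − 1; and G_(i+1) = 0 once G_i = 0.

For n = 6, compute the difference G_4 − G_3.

43530

i=0: 6 = 2^2 + 2 (b=2); 2→3: 3^3 + 3 = 30; 30−1 = 29
i=1: 29 = 3^3 + 2 (b=3); 3→4: 4^4 + 2 = 258; 258−1 = 257
i=2: 257 = 4^4 + 1 (b=4); 4→5: 5^5 + 1 = 3126; 3126−1 = 3125
i=3: 3125 = 5^5 (b=5); 5→6: 6^6 = 46656; 46656−1 = 46655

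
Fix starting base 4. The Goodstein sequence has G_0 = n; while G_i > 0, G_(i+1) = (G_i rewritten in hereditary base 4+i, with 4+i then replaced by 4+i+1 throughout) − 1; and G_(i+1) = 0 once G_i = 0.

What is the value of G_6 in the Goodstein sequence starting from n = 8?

9

base 4: 8 = 2·4; at 5: 2·5 = 10; next = 9
base 5: 9 = 5 + 4; at 6: 6 + 4 = 10; next = 9
base 6: 9 = 6 + 3; at 7: 7 + 3 = 10; next = 9
base 7: 9 = 7 + 2; at 8: 8 + 2 = 10; next = 9
base 8: 9 = 8 + 1; at 9: 9 + 1 = 10; next = 9
base 9: 9 = 9; at 10: 10 = 10; next = 9
base 10: 9 = 9; at 11: 9 = 9; next = 8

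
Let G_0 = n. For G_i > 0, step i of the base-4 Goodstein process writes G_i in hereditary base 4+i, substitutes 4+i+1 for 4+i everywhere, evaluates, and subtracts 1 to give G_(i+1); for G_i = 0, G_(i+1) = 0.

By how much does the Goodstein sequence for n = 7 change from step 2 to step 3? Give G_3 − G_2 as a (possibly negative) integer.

G_0 = 7. HB_4(7) = 4 + 3. Bump = 8. G_1 = 7.
G_1 = 7. HB_5(7) = 5 + 2. Bump = 8. G_2 = 7.
G_2 = 7. HB_6(7) = 6 + 1. Bump = 8. G_3 = 7.

0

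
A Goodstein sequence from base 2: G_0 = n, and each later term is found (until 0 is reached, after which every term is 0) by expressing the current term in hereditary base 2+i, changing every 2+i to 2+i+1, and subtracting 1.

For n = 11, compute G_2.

1027

(0) 11|_2 = 2^(2 + 1) + 2 + 1 ↦ 3^(3 + 1) + 3 + 1|_3 = 85 ⇒ 84
(1) 84|_3 = 3^(3 + 1) + 3 ↦ 4^(4 + 1) + 4|_4 = 1028 ⇒ 1027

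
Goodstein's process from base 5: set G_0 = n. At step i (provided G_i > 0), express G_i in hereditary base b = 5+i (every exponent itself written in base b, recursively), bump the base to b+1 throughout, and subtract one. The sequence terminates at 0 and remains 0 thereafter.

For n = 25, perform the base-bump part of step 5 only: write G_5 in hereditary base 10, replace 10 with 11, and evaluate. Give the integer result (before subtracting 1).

56

G_0 = 25. HB_5(25) = 5^2. Bump = 36. G_1 = 35.
G_1 = 35. HB_6(35) = 5·6 + 5. Bump = 40. G_2 = 39.
G_2 = 39. HB_7(39) = 5·7 + 4. Bump = 44. G_3 = 43.
G_3 = 43. HB_8(43) = 5·8 + 3. Bump = 48. G_4 = 47.
G_4 = 47. HB_9(47) = 5·9 + 2. Bump = 52. G_5 = 51.
G_5 = 51. HB_10(51) = 5·10 + 1. Bump = 56. G_6 = 55.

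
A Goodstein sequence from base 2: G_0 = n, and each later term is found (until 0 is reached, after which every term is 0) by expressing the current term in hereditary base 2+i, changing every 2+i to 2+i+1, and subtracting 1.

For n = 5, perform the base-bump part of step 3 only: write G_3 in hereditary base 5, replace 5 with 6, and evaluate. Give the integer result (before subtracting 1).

776

step 0: 5 = 2^2 + 1; sub 3 for 2: 3^3 + 1; = 28; G_1 = 28−1 = 27
step 1: 27 = 3^3; sub 4 for 3: 4^4; = 256; G_2 = 256−1 = 255
step 2: 255 = 3·4^3 + 3·4^2 + 3·4 + 3; sub 5 for 4: 3·5^3 + 3·5^2 + 3·5 + 3; = 468; G_3 = 468−1 = 467
step 3: 467 = 3·5^3 + 3·5^2 + 3·5 + 2; sub 6 for 5: 3·6^3 + 3·6^2 + 3·6 + 2; = 776; G_4 = 776−1 = 775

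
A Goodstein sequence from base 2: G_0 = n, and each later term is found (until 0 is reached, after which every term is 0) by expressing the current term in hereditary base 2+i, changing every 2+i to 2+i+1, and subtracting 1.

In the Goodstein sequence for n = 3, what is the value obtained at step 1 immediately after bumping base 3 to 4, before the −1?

4

(0) 3|_2 = 2 + 1 ↦ 3 + 1|_3 = 4 ⇒ 3
(1) 3|_3 = 3 ↦ 4|_4 = 4 ⇒ 3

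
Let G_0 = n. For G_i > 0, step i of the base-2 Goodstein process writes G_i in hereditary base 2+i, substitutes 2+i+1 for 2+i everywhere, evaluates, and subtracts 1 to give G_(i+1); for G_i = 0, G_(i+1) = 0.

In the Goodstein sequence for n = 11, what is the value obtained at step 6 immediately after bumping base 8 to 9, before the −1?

i=0: 11 = 2^(2 + 1) + 2 + 1 (b=2); 2→3: 3^(3 + 1) + 3 + 1 = 85; 85−1 = 84
i=1: 84 = 3^(3 + 1) + 3 (b=3); 3→4: 4^(4 + 1) + 4 = 1028; 1028−1 = 1027
i=2: 1027 = 4^(4 + 1) + 3 (b=4); 4→5: 5^(5 + 1) + 3 = 15628; 15628−1 = 15627
i=3: 15627 = 5^(5 + 1) + 2 (b=5); 5→6: 6^(6 + 1) + 2 = 279938; 279938−1 = 279937
i=4: 279937 = 6^(6 + 1) + 1 (b=6); 6→7: 7^(7 + 1) + 1 = 5764802; 5764802−1 = 5764801
i=5: 5764801 = 7^(7 + 1) (b=7); 7→8: 8^(8 + 1) = 134217728; 134217728−1 = 134217727
i=6: 134217727 = 7·8^8 + 7·8^7 + 7·8^6 + 7·8^5 + 7·8^4 + 7·8^3 + 7·8^2 + 7·8 + 7 (b=8); 8→9: 7·9^9 + 7·9^7 + 7·9^6 + 7·9^5 + 7·9^4 + 7·9^3 + 7·9^2 + 7·9 + 7 = 2749609303; 2749609303−1 = 2749609302

2749609303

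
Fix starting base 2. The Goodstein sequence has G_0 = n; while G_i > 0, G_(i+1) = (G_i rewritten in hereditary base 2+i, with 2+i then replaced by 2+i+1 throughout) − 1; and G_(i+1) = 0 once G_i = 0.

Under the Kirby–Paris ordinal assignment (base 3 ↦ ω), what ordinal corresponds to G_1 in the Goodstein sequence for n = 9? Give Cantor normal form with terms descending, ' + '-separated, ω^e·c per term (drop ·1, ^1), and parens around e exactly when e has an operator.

G_0 = 9. HB_2(9) = 2^(2 + 1) + 1. Bump = 82. G_1 = 81.
G_1 = 81. HB_3(81) = 3^(3 + 1). Bump = 1024. G_2 = 1023.

ω^(ω + 1)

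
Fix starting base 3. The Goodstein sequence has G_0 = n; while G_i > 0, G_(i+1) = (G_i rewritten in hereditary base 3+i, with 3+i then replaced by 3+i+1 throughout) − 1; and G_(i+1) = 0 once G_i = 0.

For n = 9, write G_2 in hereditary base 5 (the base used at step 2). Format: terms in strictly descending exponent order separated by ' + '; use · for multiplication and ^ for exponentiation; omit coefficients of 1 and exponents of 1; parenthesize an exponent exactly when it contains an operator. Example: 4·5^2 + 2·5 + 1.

3·5 + 2

i=0: 9 = 3^2 (b=3); 3→4: 4^2 = 16; 16−1 = 15
i=1: 15 = 3·4 + 3 (b=4); 4→5: 3·5 + 3 = 18; 18−1 = 17
i=2: 17 = 3·5 + 2 (b=5); 5→6: 3·6 + 2 = 20; 20−1 = 19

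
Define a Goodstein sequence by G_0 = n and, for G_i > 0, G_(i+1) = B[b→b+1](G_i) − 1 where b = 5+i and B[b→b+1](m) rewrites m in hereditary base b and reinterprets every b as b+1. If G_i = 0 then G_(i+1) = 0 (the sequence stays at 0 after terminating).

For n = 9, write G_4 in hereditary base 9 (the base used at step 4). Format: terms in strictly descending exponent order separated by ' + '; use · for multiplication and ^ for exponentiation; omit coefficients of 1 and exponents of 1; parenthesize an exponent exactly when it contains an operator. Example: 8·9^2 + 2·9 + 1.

G_0=9  [base 5] 5 + 4  →[5↦6]→  6 + 4 = 10  −1 ⇒ G_1=9
G_1=9  [base 6] 6 + 3  →[6↦7]→  7 + 3 = 10  −1 ⇒ G_2=9
G_2=9  [base 7] 7 + 2  →[7↦8]→  8 + 2 = 10  −1 ⇒ G_3=9
G_3=9  [base 8] 8 + 1  →[8↦9]→  9 + 1 = 10  −1 ⇒ G_4=9
G_4=9  [base 9] 9  →[9↦10]→  10 = 10  −1 ⇒ G_5=9

9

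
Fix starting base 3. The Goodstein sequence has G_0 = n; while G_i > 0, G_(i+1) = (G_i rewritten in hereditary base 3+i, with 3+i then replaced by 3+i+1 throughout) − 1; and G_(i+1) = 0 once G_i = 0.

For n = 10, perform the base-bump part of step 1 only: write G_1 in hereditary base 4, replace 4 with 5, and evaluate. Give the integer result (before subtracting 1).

25

step 0: 10 = 3^2 + 1; sub 4 for 3: 4^2 + 1; = 17; G_1 = 17−1 = 16
step 1: 16 = 4^2; sub 5 for 4: 5^2; = 25; G_2 = 25−1 = 24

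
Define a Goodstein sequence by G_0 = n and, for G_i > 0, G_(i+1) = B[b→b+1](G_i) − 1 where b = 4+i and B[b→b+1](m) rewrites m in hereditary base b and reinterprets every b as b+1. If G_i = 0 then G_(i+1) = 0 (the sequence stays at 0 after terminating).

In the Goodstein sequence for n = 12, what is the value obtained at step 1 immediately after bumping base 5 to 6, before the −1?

step 0: 12 = 3·4; sub 5 for 4: 3·5; = 15; G_1 = 15−1 = 14
step 1: 14 = 2·5 + 4; sub 6 for 5: 2·6 + 4; = 16; G_2 = 16−1 = 15

16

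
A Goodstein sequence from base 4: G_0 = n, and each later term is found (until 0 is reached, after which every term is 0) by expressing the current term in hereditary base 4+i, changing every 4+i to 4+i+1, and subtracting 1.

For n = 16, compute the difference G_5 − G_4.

(0) 16|_4 = 4^2 ↦ 5^2|_5 = 25 ⇒ 24
(1) 24|_5 = 4·5 + 4 ↦ 4·6 + 4|_6 = 28 ⇒ 27
(2) 27|_6 = 4·6 + 3 ↦ 4·7 + 3|_7 = 31 ⇒ 30
(3) 30|_7 = 4·7 + 2 ↦ 4·8 + 2|_8 = 34 ⇒ 33
(4) 33|_8 = 4·8 + 1 ↦ 4·9 + 1|_9 = 37 ⇒ 36

3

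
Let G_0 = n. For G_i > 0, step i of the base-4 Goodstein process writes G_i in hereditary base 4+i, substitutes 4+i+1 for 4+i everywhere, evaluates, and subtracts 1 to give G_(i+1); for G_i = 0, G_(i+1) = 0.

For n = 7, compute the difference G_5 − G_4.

step 0: 7 = 4 + 3; sub 5 for 4: 5 + 3; = 8; G_1 = 8−1 = 7
step 1: 7 = 5 + 2; sub 6 for 5: 6 + 2; = 8; G_2 = 8−1 = 7
step 2: 7 = 6 + 1; sub 7 for 6: 7 + 1; = 8; G_3 = 8−1 = 7
step 3: 7 = 7; sub 8 for 7: 8; = 8; G_4 = 8−1 = 7
step 4: 7 = 7; sub 9 for 8: 7; = 7; G_5 = 7−1 = 6

-1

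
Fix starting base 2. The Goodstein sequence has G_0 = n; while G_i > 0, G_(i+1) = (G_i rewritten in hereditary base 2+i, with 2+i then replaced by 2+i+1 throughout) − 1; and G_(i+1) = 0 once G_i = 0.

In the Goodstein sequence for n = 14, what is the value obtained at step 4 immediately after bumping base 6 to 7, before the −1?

5862841

G_0 = 14. HB_2(14) = 2^(2 + 1) + 2^2 + 2. Bump = 111. G_1 = 110.
G_1 = 110. HB_3(110) = 3^(3 + 1) + 3^3 + 2. Bump = 1282. G_2 = 1281.
G_2 = 1281. HB_4(1281) = 4^(4 + 1) + 4^4 + 1. Bump = 18751. G_3 = 18750.
G_3 = 18750. HB_5(18750) = 5^(5 + 1) + 5^5. Bump = 326592. G_4 = 326591.
G_4 = 326591. HB_6(326591) = 6^(6 + 1) + 5·6^5 + 5·6^4 + 5·6^3 + 5·6^2 + 5·6 + 5. Bump = 5862841. G_5 = 5862840.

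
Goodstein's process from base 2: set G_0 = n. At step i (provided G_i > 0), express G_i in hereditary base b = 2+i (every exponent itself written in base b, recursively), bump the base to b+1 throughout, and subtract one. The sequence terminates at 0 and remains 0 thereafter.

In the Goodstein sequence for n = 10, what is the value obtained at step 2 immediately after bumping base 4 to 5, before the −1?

[0] 10 ≡ 2^(2 + 1) + 2 (base 2). Lift 3: 84. −1: 83.
[1] 83 ≡ 3^(3 + 1) + 2 (base 3). Lift 4: 1026. −1: 1025.
[2] 1025 ≡ 4^(4 + 1) + 1 (base 4). Lift 5: 15626. −1: 15625.

15626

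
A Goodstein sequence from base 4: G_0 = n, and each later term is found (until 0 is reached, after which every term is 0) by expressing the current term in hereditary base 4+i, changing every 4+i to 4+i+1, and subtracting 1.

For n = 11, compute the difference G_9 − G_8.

0

(0) 11|_4 = 2·4 + 3 ↦ 2·5 + 3|_5 = 13 ⇒ 12
(1) 12|_5 = 2·5 + 2 ↦ 2·6 + 2|_6 = 14 ⇒ 13
(2) 13|_6 = 2·6 + 1 ↦ 2·7 + 1|_7 = 15 ⇒ 14
(3) 14|_7 = 2·7 ↦ 2·8|_8 = 16 ⇒ 15
(4) 15|_8 = 8 + 7 ↦ 9 + 7|_9 = 16 ⇒ 15
(5) 15|_9 = 9 + 6 ↦ 10 + 6|_10 = 16 ⇒ 15
(6) 15|_10 = 10 + 5 ↦ 11 + 5|_11 = 16 ⇒ 15
(7) 15|_11 = 11 + 4 ↦ 12 + 4|_12 = 16 ⇒ 15
(8) 15|_12 = 12 + 3 ↦ 13 + 3|_13 = 16 ⇒ 15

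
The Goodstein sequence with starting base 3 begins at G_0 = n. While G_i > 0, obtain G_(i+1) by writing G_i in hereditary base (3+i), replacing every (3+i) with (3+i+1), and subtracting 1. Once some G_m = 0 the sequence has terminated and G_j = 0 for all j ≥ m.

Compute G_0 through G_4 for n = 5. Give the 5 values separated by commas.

5, 5, 5, 5, 4

step 0: 5 = 3 + 2; sub 4 for 3: 4 + 2; = 6; G_1 = 6−1 = 5
step 1: 5 = 4 + 1; sub 5 for 4: 5 + 1; = 6; G_2 = 6−1 = 5
step 2: 5 = 5; sub 6 for 5: 6; = 6; G_3 = 6−1 = 5
step 3: 5 = 5; sub 7 for 6: 5; = 5; G_4 = 5−1 = 4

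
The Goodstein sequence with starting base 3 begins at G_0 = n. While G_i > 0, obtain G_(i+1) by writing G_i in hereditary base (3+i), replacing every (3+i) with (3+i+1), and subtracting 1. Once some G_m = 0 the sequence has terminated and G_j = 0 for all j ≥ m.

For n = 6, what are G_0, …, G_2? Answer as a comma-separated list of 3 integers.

G_0=6  [base 3] 2·3  →[3↦4]→  2·4 = 8  −1 ⇒ G_1=7
G_1=7  [base 4] 4 + 3  →[4↦5]→  5 + 3 = 8  −1 ⇒ G_2=7

6, 7, 7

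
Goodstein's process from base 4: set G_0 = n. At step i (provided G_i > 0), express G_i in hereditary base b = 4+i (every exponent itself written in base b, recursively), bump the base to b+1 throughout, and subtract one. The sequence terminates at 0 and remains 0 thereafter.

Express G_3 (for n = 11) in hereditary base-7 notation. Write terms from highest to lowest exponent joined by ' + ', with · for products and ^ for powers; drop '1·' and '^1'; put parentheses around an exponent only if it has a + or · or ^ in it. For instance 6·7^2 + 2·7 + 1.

2·7

11 —HB4→ 2·4 + 3 —bump→ 2·5 + 3 = 13 —(−1)→ 12
12 —HB5→ 2·5 + 2 —bump→ 2·6 + 2 = 14 —(−1)→ 13
13 —HB6→ 2·6 + 1 —bump→ 2·7 + 1 = 15 —(−1)→ 14
14 —HB7→ 2·7 —bump→ 2·8 = 16 —(−1)→ 15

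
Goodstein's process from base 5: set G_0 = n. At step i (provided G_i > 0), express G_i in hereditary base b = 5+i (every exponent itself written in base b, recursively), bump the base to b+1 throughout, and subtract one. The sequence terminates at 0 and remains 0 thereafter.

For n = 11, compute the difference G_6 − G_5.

(0) 11|_5 = 2·5 + 1 ↦ 2·6 + 1|_6 = 13 ⇒ 12
(1) 12|_6 = 2·6 ↦ 2·7|_7 = 14 ⇒ 13
(2) 13|_7 = 7 + 6 ↦ 8 + 6|_8 = 14 ⇒ 13
(3) 13|_8 = 8 + 5 ↦ 9 + 5|_9 = 14 ⇒ 13
(4) 13|_9 = 9 + 4 ↦ 10 + 4|_10 = 14 ⇒ 13
(5) 13|_10 = 10 + 3 ↦ 11 + 3|_11 = 14 ⇒ 13

0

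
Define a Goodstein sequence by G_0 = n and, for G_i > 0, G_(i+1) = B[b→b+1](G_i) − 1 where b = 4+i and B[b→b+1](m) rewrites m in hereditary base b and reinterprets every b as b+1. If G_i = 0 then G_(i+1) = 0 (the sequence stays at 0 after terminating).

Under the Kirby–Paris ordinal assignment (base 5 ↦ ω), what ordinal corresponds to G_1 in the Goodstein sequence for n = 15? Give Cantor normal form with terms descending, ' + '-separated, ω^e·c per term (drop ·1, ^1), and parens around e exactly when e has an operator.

ω·3 + 2

G_0=15  [base 4] 3·4 + 3  →[4↦5]→  3·5 + 3 = 18  −1 ⇒ G_1=17
G_1=17  [base 5] 3·5 + 2  →[5↦6]→  3·6 + 2 = 20  −1 ⇒ G_2=19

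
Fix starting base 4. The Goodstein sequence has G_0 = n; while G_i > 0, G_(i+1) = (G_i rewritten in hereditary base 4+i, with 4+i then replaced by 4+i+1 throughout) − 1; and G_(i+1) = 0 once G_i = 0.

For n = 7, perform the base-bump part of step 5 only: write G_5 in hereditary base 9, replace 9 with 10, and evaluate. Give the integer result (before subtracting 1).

6

[0] 7 ≡ 4 + 3 (base 4). Lift 5: 8. −1: 7.
[1] 7 ≡ 5 + 2 (base 5). Lift 6: 8. −1: 7.
[2] 7 ≡ 6 + 1 (base 6). Lift 7: 8. −1: 7.
[3] 7 ≡ 7 (base 7). Lift 8: 8. −1: 7.
[4] 7 ≡ 7 (base 8). Lift 9: 7. −1: 6.
[5] 6 ≡ 6 (base 9). Lift 10: 6. −1: 5.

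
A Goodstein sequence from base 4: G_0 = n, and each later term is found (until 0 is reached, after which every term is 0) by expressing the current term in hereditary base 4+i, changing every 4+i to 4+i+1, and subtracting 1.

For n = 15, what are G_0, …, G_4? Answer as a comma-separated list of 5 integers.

15, 17, 19, 21, 23

[0] 15 ≡ 3·4 + 3 (base 4). Lift 5: 18. −1: 17.
[1] 17 ≡ 3·5 + 2 (base 5). Lift 6: 20. −1: 19.
[2] 19 ≡ 3·6 + 1 (base 6). Lift 7: 22. −1: 21.
[3] 21 ≡ 3·7 (base 7). Lift 8: 24. −1: 23.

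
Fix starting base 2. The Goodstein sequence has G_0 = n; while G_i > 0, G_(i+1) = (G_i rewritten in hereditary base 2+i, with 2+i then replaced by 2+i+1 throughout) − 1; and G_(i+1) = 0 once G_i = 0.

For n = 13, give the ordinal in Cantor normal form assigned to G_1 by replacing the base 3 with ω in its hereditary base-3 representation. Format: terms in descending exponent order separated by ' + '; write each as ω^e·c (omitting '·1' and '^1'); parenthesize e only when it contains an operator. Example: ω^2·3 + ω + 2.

G_0=13  [base 2] 2^(2 + 1) + 2^2 + 1  →[2↦3]→  3^(3 + 1) + 3^3 + 1 = 109  −1 ⇒ G_1=108
G_1=108  [base 3] 3^(3 + 1) + 3^3  →[3↦4]→  4^(4 + 1) + 4^4 = 1280  −1 ⇒ G_2=1279

ω^(ω + 1) + ω^ω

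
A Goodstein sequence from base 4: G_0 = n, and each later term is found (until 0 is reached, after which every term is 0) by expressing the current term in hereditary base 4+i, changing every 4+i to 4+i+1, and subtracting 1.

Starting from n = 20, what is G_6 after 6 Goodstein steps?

G_0=20  [base 4] 4^2 + 4  →[4↦5]→  5^2 + 5 = 30  −1 ⇒ G_1=29
G_1=29  [base 5] 5^2 + 4  →[5↦6]→  6^2 + 4 = 40  −1 ⇒ G_2=39
G_2=39  [base 6] 6^2 + 3  →[6↦7]→  7^2 + 3 = 52  −1 ⇒ G_3=51
G_3=51  [base 7] 7^2 + 2  →[7↦8]→  8^2 + 2 = 66  −1 ⇒ G_4=65
G_4=65  [base 8] 8^2 + 1  →[8↦9]→  9^2 + 1 = 82  −1 ⇒ G_5=81
G_5=81  [base 9] 9^2  →[9↦10]→  10^2 = 100  −1 ⇒ G_6=99
G_6=99  [base 10] 9·10 + 9  →[10↦11]→  9·11 + 9 = 108  −1 ⇒ G_7=107

99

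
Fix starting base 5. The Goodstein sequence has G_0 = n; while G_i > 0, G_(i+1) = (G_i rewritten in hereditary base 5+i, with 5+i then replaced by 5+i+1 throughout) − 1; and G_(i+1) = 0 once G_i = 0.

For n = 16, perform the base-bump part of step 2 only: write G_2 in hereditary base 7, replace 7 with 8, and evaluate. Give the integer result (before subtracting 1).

22

G_0=16  [base 5] 3·5 + 1  →[5↦6]→  3·6 + 1 = 19  −1 ⇒ G_1=18
G_1=18  [base 6] 3·6  →[6↦7]→  3·7 = 21  −1 ⇒ G_2=20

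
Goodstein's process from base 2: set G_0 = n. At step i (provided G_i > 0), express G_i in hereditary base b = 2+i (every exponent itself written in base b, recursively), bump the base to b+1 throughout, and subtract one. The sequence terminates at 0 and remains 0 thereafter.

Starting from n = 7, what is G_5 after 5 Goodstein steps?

G_0 = 7. HB_2(7) = 2^2 + 2 + 1. Bump = 31. G_1 = 30.
G_1 = 30. HB_3(30) = 3^3 + 3. Bump = 260. G_2 = 259.
G_2 = 259. HB_4(259) = 4^4 + 3. Bump = 3128. G_3 = 3127.
G_3 = 3127. HB_5(3127) = 5^5 + 2. Bump = 46658. G_4 = 46657.
G_4 = 46657. HB_6(46657) = 6^6 + 1. Bump = 823544. G_5 = 823543.
G_5 = 823543. HB_7(823543) = 7^7. Bump = 16777216. G_6 = 16777215.

823543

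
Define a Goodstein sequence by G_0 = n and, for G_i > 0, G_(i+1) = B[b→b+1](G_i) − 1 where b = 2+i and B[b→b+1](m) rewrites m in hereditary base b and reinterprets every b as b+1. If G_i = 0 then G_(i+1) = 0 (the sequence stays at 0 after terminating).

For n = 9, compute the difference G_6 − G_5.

47861573

i=0: 9 = 2^(2 + 1) + 1 (b=2); 2→3: 3^(3 + 1) + 1 = 82; 82−1 = 81
i=1: 81 = 3^(3 + 1) (b=3); 3→4: 4^(4 + 1) = 1024; 1024−1 = 1023
i=2: 1023 = 3·4^4 + 3·4^3 + 3·4^2 + 3·4 + 3 (b=4); 4→5: 3·5^5 + 3·5^3 + 3·5^2 + 3·5 + 3 = 9843; 9843−1 = 9842
i=3: 9842 = 3·5^5 + 3·5^3 + 3·5^2 + 3·5 + 2 (b=5); 5→6: 3·6^6 + 3·6^3 + 3·6^2 + 3·6 + 2 = 140744; 140744−1 = 140743
i=4: 140743 = 3·6^6 + 3·6^3 + 3·6^2 + 3·6 + 1 (b=6); 6→7: 3·7^7 + 3·7^3 + 3·7^2 + 3·7 + 1 = 2471827; 2471827−1 = 2471826
i=5: 2471826 = 3·7^7 + 3·7^3 + 3·7^2 + 3·7 (b=7); 7→8: 3·8^8 + 3·8^3 + 3·8^2 + 3·8 = 50333400; 50333400−1 = 50333399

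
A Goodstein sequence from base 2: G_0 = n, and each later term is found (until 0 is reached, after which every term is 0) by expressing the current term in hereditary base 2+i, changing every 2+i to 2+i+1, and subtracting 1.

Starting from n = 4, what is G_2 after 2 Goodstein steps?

i=0: 4 = 2^2 (b=2); 2→3: 3^3 = 27; 27−1 = 26
i=1: 26 = 2·3^2 + 2·3 + 2 (b=3); 3→4: 2·4^2 + 2·4 + 2 = 42; 42−1 = 41
i=2: 41 = 2·4^2 + 2·4 + 1 (b=4); 4→5: 2·5^2 + 2·5 + 1 = 61; 61−1 = 60

41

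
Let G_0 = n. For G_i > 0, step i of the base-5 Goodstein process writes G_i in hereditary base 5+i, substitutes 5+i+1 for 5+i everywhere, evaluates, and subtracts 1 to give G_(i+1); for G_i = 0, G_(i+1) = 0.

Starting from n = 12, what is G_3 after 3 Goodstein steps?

15

step 0: 12 = 2·5 + 2; sub 6 for 5: 2·6 + 2; = 14; G_1 = 14−1 = 13
step 1: 13 = 2·6 + 1; sub 7 for 6: 2·7 + 1; = 15; G_2 = 15−1 = 14
step 2: 14 = 2·7; sub 8 for 7: 2·8; = 16; G_3 = 16−1 = 15
step 3: 15 = 8 + 7; sub 9 for 8: 9 + 7; = 16; G_4 = 16−1 = 15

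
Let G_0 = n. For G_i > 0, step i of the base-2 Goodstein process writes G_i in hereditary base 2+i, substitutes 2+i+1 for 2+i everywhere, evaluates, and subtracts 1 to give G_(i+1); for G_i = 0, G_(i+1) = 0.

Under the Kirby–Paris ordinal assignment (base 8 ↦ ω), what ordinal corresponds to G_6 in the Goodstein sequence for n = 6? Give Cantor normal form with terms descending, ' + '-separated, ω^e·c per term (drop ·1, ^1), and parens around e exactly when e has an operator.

ω^5·5 + ω^4·5 + ω^3·5 + ω^2·5 + ω·5 + 3

step 0: 6 = 2^2 + 2; sub 3 for 2: 3^3 + 3; = 30; G_1 = 30−1 = 29
step 1: 29 = 3^3 + 2; sub 4 for 3: 4^4 + 2; = 258; G_2 = 258−1 = 257
step 2: 257 = 4^4 + 1; sub 5 for 4: 5^5 + 1; = 3126; G_3 = 3126−1 = 3125
step 3: 3125 = 5^5; sub 6 for 5: 6^6; = 46656; G_4 = 46656−1 = 46655
step 4: 46655 = 5·6^5 + 5·6^4 + 5·6^3 + 5·6^2 + 5·6 + 5; sub 7 for 6: 5·7^5 + 5·7^4 + 5·7^3 + 5·7^2 + 5·7 + 5; = 98040; G_5 = 98040−1 = 98039
step 5: 98039 = 5·7^5 + 5·7^4 + 5·7^3 + 5·7^2 + 5·7 + 4; sub 8 for 7: 5·8^5 + 5·8^4 + 5·8^3 + 5·8^2 + 5·8 + 4; = 187244; G_6 = 187244−1 = 187243
step 6: 187243 = 5·8^5 + 5·8^4 + 5·8^3 + 5·8^2 + 5·8 + 3; sub 9 for 8: 5·9^5 + 5·9^4 + 5·9^3 + 5·9^2 + 5·9 + 3; = 332148; G_7 = 332148−1 = 332147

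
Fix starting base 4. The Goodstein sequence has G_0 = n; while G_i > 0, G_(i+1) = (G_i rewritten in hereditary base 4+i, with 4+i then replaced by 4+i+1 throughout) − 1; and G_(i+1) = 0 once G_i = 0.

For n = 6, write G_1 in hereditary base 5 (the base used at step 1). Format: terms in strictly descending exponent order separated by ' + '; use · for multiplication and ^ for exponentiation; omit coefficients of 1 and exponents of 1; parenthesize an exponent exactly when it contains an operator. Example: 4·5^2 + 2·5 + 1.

5 + 1

G_0=6  [base 4] 4 + 2  →[4↦5]→  5 + 2 = 7  −1 ⇒ G_1=6
G_1=6  [base 5] 5 + 1  →[5↦6]→  6 + 1 = 7  −1 ⇒ G_2=6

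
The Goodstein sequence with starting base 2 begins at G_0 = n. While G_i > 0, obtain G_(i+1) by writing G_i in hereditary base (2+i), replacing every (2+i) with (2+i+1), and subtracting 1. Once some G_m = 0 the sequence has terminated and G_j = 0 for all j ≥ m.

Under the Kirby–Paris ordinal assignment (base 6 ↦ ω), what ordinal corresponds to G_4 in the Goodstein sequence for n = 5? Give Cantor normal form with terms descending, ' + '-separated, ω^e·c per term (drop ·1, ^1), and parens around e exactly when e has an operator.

5 —HB2→ 2^2 + 1 —bump→ 3^3 + 1 = 28 —(−1)→ 27
27 —HB3→ 3^3 —bump→ 4^4 = 256 —(−1)→ 255
255 —HB4→ 3·4^3 + 3·4^2 + 3·4 + 3 —bump→ 3·5^3 + 3·5^2 + 3·5 + 3 = 468 —(−1)→ 467
467 —HB5→ 3·5^3 + 3·5^2 + 3·5 + 2 —bump→ 3·6^3 + 3·6^2 + 3·6 + 2 = 776 —(−1)→ 775
775 —HB6→ 3·6^3 + 3·6^2 + 3·6 + 1 —bump→ 3·7^3 + 3·7^2 + 3·7 + 1 = 1198 —(−1)→ 1197

ω^3·3 + ω^2·3 + ω·3 + 1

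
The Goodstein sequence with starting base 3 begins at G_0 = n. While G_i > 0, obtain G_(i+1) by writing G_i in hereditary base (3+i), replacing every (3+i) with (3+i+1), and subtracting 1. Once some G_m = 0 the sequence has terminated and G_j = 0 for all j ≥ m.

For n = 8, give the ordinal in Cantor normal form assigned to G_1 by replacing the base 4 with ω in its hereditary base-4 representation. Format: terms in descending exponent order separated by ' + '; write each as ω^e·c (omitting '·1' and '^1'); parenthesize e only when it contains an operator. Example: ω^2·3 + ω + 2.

ω·2 + 1

[0] 8 ≡ 2·3 + 2 (base 3). Lift 4: 10. −1: 9.
[1] 9 ≡ 2·4 + 1 (base 4). Lift 5: 11. −1: 10.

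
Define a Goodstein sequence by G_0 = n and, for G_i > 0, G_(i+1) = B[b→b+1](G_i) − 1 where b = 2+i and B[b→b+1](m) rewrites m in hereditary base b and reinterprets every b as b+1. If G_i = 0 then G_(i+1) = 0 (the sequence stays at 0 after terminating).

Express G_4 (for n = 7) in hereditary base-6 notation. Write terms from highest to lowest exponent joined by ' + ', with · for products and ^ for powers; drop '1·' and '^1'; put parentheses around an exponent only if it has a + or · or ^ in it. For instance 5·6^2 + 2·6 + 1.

6^6 + 1

step 0: 7 = 2^2 + 2 + 1; sub 3 for 2: 3^3 + 3 + 1; = 31; G_1 = 31−1 = 30
step 1: 30 = 3^3 + 3; sub 4 for 3: 4^4 + 4; = 260; G_2 = 260−1 = 259
step 2: 259 = 4^4 + 3; sub 5 for 4: 5^5 + 3; = 3128; G_3 = 3128−1 = 3127
step 3: 3127 = 5^5 + 2; sub 6 for 5: 6^6 + 2; = 46658; G_4 = 46658−1 = 46657
step 4: 46657 = 6^6 + 1; sub 7 for 6: 7^7 + 1; = 823544; G_5 = 823544−1 = 823543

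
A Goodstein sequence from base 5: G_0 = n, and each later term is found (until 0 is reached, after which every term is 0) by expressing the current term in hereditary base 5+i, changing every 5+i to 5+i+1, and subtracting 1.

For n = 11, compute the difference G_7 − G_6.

(0) 11|_5 = 2·5 + 1 ↦ 2·6 + 1|_6 = 13 ⇒ 12
(1) 12|_6 = 2·6 ↦ 2·7|_7 = 14 ⇒ 13
(2) 13|_7 = 7 + 6 ↦ 8 + 6|_8 = 14 ⇒ 13
(3) 13|_8 = 8 + 5 ↦ 9 + 5|_9 = 14 ⇒ 13
(4) 13|_9 = 9 + 4 ↦ 10 + 4|_10 = 14 ⇒ 13
(5) 13|_10 = 10 + 3 ↦ 11 + 3|_11 = 14 ⇒ 13
(6) 13|_11 = 11 + 2 ↦ 12 + 2|_12 = 14 ⇒ 13

0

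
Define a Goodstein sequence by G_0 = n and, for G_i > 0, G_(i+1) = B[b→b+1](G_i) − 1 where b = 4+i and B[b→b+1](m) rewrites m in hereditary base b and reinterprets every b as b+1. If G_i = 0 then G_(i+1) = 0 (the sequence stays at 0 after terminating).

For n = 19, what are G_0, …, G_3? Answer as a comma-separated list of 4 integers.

19 —HB4→ 4^2 + 3 —bump→ 5^2 + 3 = 28 —(−1)→ 27
27 —HB5→ 5^2 + 2 —bump→ 6^2 + 2 = 38 —(−1)→ 37
37 —HB6→ 6^2 + 1 —bump→ 7^2 + 1 = 50 —(−1)→ 49

19, 27, 37, 49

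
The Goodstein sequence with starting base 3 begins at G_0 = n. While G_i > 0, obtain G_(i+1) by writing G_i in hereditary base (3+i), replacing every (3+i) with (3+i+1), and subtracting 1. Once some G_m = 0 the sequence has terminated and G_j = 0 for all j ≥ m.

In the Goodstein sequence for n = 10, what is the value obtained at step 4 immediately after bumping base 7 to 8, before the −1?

34

10 —HB3→ 3^2 + 1 —bump→ 4^2 + 1 = 17 —(−1)→ 16
16 —HB4→ 4^2 —bump→ 5^2 = 25 —(−1)→ 24
24 —HB5→ 4·5 + 4 —bump→ 4·6 + 4 = 28 —(−1)→ 27
27 —HB6→ 4·6 + 3 —bump→ 4·7 + 3 = 31 —(−1)→ 30
30 —HB7→ 4·7 + 2 —bump→ 4·8 + 2 = 34 —(−1)→ 33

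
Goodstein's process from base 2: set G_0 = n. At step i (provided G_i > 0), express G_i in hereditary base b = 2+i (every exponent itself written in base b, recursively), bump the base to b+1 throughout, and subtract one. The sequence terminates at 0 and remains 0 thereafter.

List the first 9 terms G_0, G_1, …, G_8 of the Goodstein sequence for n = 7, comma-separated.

step 0: 7 = 2^2 + 2 + 1; sub 3 for 2: 3^3 + 3 + 1; = 31; G_1 = 31−1 = 30
step 1: 30 = 3^3 + 3; sub 4 for 3: 4^4 + 4; = 260; G_2 = 260−1 = 259
step 2: 259 = 4^4 + 3; sub 5 for 4: 5^5 + 3; = 3128; G_3 = 3128−1 = 3127
step 3: 3127 = 5^5 + 2; sub 6 for 5: 6^6 + 2; = 46658; G_4 = 46658−1 = 46657
step 4: 46657 = 6^6 + 1; sub 7 for 6: 7^7 + 1; = 823544; G_5 = 823544−1 = 823543
step 5: 823543 = 7^7; sub 8 for 7: 8^8; = 16777216; G_6 = 16777216−1 = 16777215
step 6: 16777215 = 7·8^7 + 7·8^6 + 7·8^5 + 7·8^4 + 7·8^3 + 7·8^2 + 7·8 + 7; sub 9 for 8: 7·9^7 + 7·9^6 + 7·9^5 + 7·9^4 + 7·9^3 + 7·9^2 + 7·9 + 7; = 37665880; G_7 = 37665880−1 = 37665879
step 7: 37665879 = 7·9^7 + 7·9^6 + 7·9^5 + 7·9^4 + 7·9^3 + 7·9^2 + 7·9 + 6; sub 10 for 9: 7·10^7 + 7·10^6 + 7·10^5 + 7·10^4 + 7·10^3 + 7·10^2 + 7·10 + 6; = 77777776; G_8 = 77777776−1 = 77777775

7, 30, 259, 3127, 46657, 823543, 16777215, 37665879, 77777775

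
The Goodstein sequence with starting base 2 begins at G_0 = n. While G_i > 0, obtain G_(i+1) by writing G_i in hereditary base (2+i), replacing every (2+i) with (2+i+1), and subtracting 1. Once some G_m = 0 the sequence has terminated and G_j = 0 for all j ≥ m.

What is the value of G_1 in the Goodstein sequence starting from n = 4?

26

G_0 = 4. HB_2(4) = 2^2. Bump = 27. G_1 = 26.
G_1 = 26. HB_3(26) = 2·3^2 + 2·3 + 2. Bump = 42. G_2 = 41.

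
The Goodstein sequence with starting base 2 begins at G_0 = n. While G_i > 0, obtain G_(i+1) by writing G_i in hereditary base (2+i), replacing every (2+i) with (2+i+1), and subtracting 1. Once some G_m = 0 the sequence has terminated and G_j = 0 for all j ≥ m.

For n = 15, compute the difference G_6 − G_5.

G_0 = 15. HB_2(15) = 2^(2 + 1) + 2^2 + 2 + 1. Bump = 112. G_1 = 111.
G_1 = 111. HB_3(111) = 3^(3 + 1) + 3^3 + 3. Bump = 1284. G_2 = 1283.
G_2 = 1283. HB_4(1283) = 4^(4 + 1) + 4^4 + 3. Bump = 18753. G_3 = 18752.
G_3 = 18752. HB_5(18752) = 5^(5 + 1) + 5^5 + 2. Bump = 326594. G_4 = 326593.
G_4 = 326593. HB_6(326593) = 6^(6 + 1) + 6^6 + 1. Bump = 6588345. G_5 = 6588344.
G_5 = 6588344. HB_7(6588344) = 7^(7 + 1) + 7^7. Bump = 150994944. G_6 = 150994943.

144406599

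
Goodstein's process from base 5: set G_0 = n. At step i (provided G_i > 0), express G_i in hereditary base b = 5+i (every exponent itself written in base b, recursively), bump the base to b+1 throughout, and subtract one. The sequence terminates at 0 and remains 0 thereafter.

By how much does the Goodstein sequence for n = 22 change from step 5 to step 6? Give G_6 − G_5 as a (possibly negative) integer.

2

step 0: 22 = 4·5 + 2; sub 6 for 5: 4·6 + 2; = 26; G_1 = 26−1 = 25
step 1: 25 = 4·6 + 1; sub 7 for 6: 4·7 + 1; = 29; G_2 = 29−1 = 28
step 2: 28 = 4·7; sub 8 for 7: 4·8; = 32; G_3 = 32−1 = 31
step 3: 31 = 3·8 + 7; sub 9 for 8: 3·9 + 7; = 34; G_4 = 34−1 = 33
step 4: 33 = 3·9 + 6; sub 10 for 9: 3·10 + 6; = 36; G_5 = 36−1 = 35
step 5: 35 = 3·10 + 5; sub 11 for 10: 3·11 + 5; = 38; G_6 = 38−1 = 37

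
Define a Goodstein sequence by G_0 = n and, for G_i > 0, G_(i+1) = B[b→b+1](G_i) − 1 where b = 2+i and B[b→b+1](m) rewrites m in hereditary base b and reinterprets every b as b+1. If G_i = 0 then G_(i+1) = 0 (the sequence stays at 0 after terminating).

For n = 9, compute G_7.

i=0: 9 = 2^(2 + 1) + 1 (b=2); 2→3: 3^(3 + 1) + 1 = 82; 82−1 = 81
i=1: 81 = 3^(3 + 1) (b=3); 3→4: 4^(4 + 1) = 1024; 1024−1 = 1023
i=2: 1023 = 3·4^4 + 3·4^3 + 3·4^2 + 3·4 + 3 (b=4); 4→5: 3·5^5 + 3·5^3 + 3·5^2 + 3·5 + 3 = 9843; 9843−1 = 9842
i=3: 9842 = 3·5^5 + 3·5^3 + 3·5^2 + 3·5 + 2 (b=5); 5→6: 3·6^6 + 3·6^3 + 3·6^2 + 3·6 + 2 = 140744; 140744−1 = 140743
i=4: 140743 = 3·6^6 + 3·6^3 + 3·6^2 + 3·6 + 1 (b=6); 6→7: 3·7^7 + 3·7^3 + 3·7^2 + 3·7 + 1 = 2471827; 2471827−1 = 2471826
i=5: 2471826 = 3·7^7 + 3·7^3 + 3·7^2 + 3·7 (b=7); 7→8: 3·8^8 + 3·8^3 + 3·8^2 + 3·8 = 50333400; 50333400−1 = 50333399
i=6: 50333399 = 3·8^8 + 3·8^3 + 3·8^2 + 2·8 + 7 (b=8); 8→9: 3·9^9 + 3·9^3 + 3·9^2 + 2·9 + 7 = 1162263922; 1162263922−1 = 1162263921

1162263921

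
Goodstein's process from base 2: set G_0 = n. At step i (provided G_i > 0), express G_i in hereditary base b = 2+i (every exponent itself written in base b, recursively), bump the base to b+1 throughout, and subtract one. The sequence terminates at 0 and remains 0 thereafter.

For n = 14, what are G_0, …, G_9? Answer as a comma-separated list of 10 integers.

14, 110, 1281, 18750, 326591, 5862840, 134404971, 3487116548, 100000555551, 3138429262496

i=0: 14 = 2^(2 + 1) + 2^2 + 2 (b=2); 2→3: 3^(3 + 1) + 3^3 + 3 = 111; 111−1 = 110
i=1: 110 = 3^(3 + 1) + 3^3 + 2 (b=3); 3→4: 4^(4 + 1) + 4^4 + 2 = 1282; 1282−1 = 1281
i=2: 1281 = 4^(4 + 1) + 4^4 + 1 (b=4); 4→5: 5^(5 + 1) + 5^5 + 1 = 18751; 18751−1 = 18750
i=3: 18750 = 5^(5 + 1) + 5^5 (b=5); 5→6: 6^(6 + 1) + 6^6 = 326592; 326592−1 = 326591
i=4: 326591 = 6^(6 + 1) + 5·6^5 + 5·6^4 + 5·6^3 + 5·6^2 + 5·6 + 5 (b=6); 6→7: 7^(7 + 1) + 5·7^5 + 5·7^4 + 5·7^3 + 5·7^2 + 5·7 + 5 = 5862841; 5862841−1 = 5862840
i=5: 5862840 = 7^(7 + 1) + 5·7^5 + 5·7^4 + 5·7^3 + 5·7^2 + 5·7 + 4 (b=7); 7→8: 8^(8 + 1) + 5·8^5 + 5·8^4 + 5·8^3 + 5·8^2 + 5·8 + 4 = 134404972; 134404972−1 = 134404971
i=6: 134404971 = 8^(8 + 1) + 5·8^5 + 5·8^4 + 5·8^3 + 5·8^2 + 5·8 + 3 (b=8); 8→9: 9^(9 + 1) + 5·9^5 + 5·9^4 + 5·9^3 + 5·9^2 + 5·9 + 3 = 3487116549; 3487116549−1 = 3487116548
i=7: 3487116548 = 9^(9 + 1) + 5·9^5 + 5·9^4 + 5·9^3 + 5·9^2 + 5·9 + 2 (b=9); 9→10: 10^(10 + 1) + 5·10^5 + 5·10^4 + 5·10^3 + 5·10^2 + 5·10 + 2 = 100000555552; 100000555552−1 = 100000555551
i=8: 100000555551 = 10^(10 + 1) + 5·10^5 + 5·10^4 + 5·10^3 + 5·10^2 + 5·10 + 1 (b=10); 10→11: 11^(11 + 1) + 5·11^5 + 5·11^4 + 5·11^3 + 5·11^2 + 5·11 + 1 = 3138429262497; 3138429262497−1 = 3138429262496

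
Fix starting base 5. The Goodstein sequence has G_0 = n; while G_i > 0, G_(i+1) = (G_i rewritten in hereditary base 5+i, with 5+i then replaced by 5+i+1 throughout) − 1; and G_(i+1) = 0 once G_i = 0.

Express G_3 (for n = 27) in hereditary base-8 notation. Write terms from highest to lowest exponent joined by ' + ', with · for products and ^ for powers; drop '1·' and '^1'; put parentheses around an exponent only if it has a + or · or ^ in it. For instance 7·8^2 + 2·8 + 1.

step 0: 27 = 5^2 + 2; sub 6 for 5: 6^2 + 2; = 38; G_1 = 38−1 = 37
step 1: 37 = 6^2 + 1; sub 7 for 6: 7^2 + 1; = 50; G_2 = 50−1 = 49
step 2: 49 = 7^2; sub 8 for 7: 8^2; = 64; G_3 = 64−1 = 63
step 3: 63 = 7·8 + 7; sub 9 for 8: 7·9 + 7; = 70; G_4 = 70−1 = 69

7·8 + 7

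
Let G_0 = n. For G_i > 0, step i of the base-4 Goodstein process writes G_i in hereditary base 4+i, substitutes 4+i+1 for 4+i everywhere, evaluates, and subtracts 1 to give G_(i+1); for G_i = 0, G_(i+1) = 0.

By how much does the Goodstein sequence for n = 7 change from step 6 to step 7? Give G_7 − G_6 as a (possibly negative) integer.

i=0: 7 = 4 + 3 (b=4); 4→5: 5 + 3 = 8; 8−1 = 7
i=1: 7 = 5 + 2 (b=5); 5→6: 6 + 2 = 8; 8−1 = 7
i=2: 7 = 6 + 1 (b=6); 6→7: 7 + 1 = 8; 8−1 = 7
i=3: 7 = 7 (b=7); 7→8: 8 = 8; 8−1 = 7
i=4: 7 = 7 (b=8); 8→9: 7 = 7; 7−1 = 6
i=5: 6 = 6 (b=9); 9→10: 6 = 6; 6−1 = 5
i=6: 5 = 5 (b=10); 10→11: 5 = 5; 5−1 = 4

-1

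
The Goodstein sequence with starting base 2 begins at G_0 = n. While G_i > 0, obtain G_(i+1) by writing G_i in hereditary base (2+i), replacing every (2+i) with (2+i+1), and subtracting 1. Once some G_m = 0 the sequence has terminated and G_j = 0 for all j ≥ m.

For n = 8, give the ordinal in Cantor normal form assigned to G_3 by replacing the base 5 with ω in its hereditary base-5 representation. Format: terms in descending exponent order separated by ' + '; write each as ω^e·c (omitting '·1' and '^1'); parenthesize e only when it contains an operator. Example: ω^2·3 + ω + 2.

base 2: 8 = 2^(2 + 1); at 3: 3^(3 + 1) = 81; next = 80
base 3: 80 = 2·3^3 + 2·3^2 + 2·3 + 2; at 4: 2·4^4 + 2·4^2 + 2·4 + 2 = 554; next = 553
base 4: 553 = 2·4^4 + 2·4^2 + 2·4 + 1; at 5: 2·5^5 + 2·5^2 + 2·5 + 1 = 6311; next = 6310
base 5: 6310 = 2·5^5 + 2·5^2 + 2·5; at 6: 2·6^6 + 2·6^2 + 2·6 = 93396; next = 93395

ω^ω·2 + ω^2·2 + ω·2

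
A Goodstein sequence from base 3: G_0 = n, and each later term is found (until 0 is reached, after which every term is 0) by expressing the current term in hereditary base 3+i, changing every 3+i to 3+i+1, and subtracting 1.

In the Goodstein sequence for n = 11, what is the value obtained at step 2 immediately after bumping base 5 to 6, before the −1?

(0) 11|_3 = 3^2 + 2 ↦ 4^2 + 2|_4 = 18 ⇒ 17
(1) 17|_4 = 4^2 + 1 ↦ 5^2 + 1|_5 = 26 ⇒ 25
(2) 25|_5 = 5^2 ↦ 6^2|_6 = 36 ⇒ 35

36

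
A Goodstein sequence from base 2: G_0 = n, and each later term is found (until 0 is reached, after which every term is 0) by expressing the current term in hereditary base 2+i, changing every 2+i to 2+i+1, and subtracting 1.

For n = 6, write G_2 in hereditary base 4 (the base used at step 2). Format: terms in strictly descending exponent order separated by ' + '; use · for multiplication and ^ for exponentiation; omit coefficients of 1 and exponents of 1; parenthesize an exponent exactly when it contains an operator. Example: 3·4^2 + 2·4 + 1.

4^4 + 1

[0] 6 ≡ 2^2 + 2 (base 2). Lift 3: 30. −1: 29.
[1] 29 ≡ 3^3 + 2 (base 3). Lift 4: 258. −1: 257.
[2] 257 ≡ 4^4 + 1 (base 4). Lift 5: 3126. −1: 3125.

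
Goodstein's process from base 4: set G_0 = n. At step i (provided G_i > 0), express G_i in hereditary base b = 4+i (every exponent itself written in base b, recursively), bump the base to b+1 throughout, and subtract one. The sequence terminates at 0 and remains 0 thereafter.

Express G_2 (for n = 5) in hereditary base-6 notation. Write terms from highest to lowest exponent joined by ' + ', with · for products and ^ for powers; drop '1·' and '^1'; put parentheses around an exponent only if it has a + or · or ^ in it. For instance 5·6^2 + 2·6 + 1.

5

G_0 = 5. HB_4(5) = 4 + 1. Bump = 6. G_1 = 5.
G_1 = 5. HB_5(5) = 5. Bump = 6. G_2 = 5.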